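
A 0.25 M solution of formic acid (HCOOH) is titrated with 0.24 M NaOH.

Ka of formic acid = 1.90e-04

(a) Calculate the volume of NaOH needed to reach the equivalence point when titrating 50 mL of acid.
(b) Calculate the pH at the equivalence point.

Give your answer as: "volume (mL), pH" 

moles acid = 0.25 × 50/1000 = 0.0125 mol; V_base = moles/0.24 × 1000 = 52.1 mL. At equivalence only the conjugate base is present: [A⁻] = 0.0125/0.102 = 1.2245e-01 M. Kb = Kw/Ka = 5.26e-11; [OH⁻] = √(Kb × [A⁻]) = 2.5386e-06; pOH = 5.60; pH = 14 - pOH = 8.40.

V = 52.1 mL, pH = 8.40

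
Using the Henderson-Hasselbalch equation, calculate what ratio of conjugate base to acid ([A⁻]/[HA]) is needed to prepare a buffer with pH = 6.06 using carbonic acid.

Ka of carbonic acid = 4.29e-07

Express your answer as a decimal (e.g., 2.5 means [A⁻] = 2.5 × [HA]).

pKa = -log(4.29e-07) = 6.3675. pH = pKa + log([A⁻]/[HA]), so log([A⁻]/[HA]) = pH − pKa = 6.06 − 6.3675 = -0.3075. [A⁻]/[HA] = 10^(-0.3075) = 0.493

[A⁻]/[HA] = 0.493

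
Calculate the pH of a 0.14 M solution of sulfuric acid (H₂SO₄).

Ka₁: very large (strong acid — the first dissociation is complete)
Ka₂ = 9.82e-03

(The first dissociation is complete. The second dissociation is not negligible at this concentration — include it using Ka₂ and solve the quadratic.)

First dissociation is complete: [H⁺]₀ = [HSO₄⁻]₀ = C = 0.14 M. Second dissociation HSO₄⁻ ⇌ H⁺ + SO₄²⁻: let x = [SO₄²⁻]. Ka₂ = (C + x)·x / (C − x) = 9.82e-03 → x² + (C + Ka₂)·x − Ka₂·C = 0 → x² + 0.14982·x − 1.375e-03 = 0. x = (−0.14982 + √(0.14982² + 4 × 1.375e-03)) / 2 = 8.6741e-03 M. [H⁺] = C + x = 0.14 + 8.6741e-03 = 1.4867e-01 M. pH = -log(1.4867e-01) = 0.83.

pH = 0.83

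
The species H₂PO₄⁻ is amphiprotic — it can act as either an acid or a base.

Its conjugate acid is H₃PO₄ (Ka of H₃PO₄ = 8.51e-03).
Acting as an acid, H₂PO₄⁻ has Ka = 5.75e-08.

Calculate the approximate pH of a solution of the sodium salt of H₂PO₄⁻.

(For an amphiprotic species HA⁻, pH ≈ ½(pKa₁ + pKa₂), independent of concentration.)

pKa₁ = -log(8.51e-03) = 2.07; pKa₂ = -log(5.75e-08) = 7.24. For an amphiprotic species, pH ≈ ½(pKa₁ + pKa₂) = ½(2.07 + 7.24) = 4.66.

pH = 4.66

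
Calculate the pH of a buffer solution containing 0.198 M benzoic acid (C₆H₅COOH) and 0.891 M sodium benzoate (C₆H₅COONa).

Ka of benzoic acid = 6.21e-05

pKa = -log(6.21e-05) = 4.21. pH = pKa + log([A⁻]/[HA]) = 4.21 + log(0.891/0.198)

pH = 4.86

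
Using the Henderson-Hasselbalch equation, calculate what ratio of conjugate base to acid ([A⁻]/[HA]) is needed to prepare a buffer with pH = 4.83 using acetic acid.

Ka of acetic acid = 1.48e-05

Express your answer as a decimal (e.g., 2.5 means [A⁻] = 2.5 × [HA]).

pKa = -log(1.48e-05) = 4.8297. pH = pKa + log([A⁻]/[HA]), so log([A⁻]/[HA]) = pH − pKa = 4.83 − 4.8297 = 0.0003. [A⁻]/[HA] = 10^(0.0003) = 1.00

[A⁻]/[HA] = 1.00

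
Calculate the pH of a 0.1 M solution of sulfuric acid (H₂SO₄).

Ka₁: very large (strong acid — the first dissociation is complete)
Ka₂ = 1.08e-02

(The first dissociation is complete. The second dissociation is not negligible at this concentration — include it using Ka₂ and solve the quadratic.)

First dissociation is complete: [H⁺]₀ = [HSO₄⁻]₀ = C = 0.1 M. Second dissociation HSO₄⁻ ⇌ H⁺ + SO₄²⁻: let x = [SO₄²⁻]. Ka₂ = (C + x)·x / (C − x) = 1.08e-02 → x² + (C + Ka₂)·x − Ka₂·C = 0 → x² + 0.11080·x − 1.080e-03 = 0. x = (−0.11080 + √(0.11080² + 4 × 1.080e-03)) / 2 = 9.0140e-03 M. [H⁺] = C + x = 0.1 + 9.0140e-03 = 1.0901e-01 M. pH = -log(1.0901e-01) = 0.96.

pH = 0.96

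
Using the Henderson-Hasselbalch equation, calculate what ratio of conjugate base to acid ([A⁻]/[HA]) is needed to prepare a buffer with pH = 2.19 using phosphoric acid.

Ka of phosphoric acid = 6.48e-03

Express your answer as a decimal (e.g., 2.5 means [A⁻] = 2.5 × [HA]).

pKa = -log(6.48e-03) = 2.1884. pH = pKa + log([A⁻]/[HA]), so log([A⁻]/[HA]) = pH − pKa = 2.19 − 2.1884 = 0.0016. [A⁻]/[HA] = 10^(0.0016) = 1.00

[A⁻]/[HA] = 1.00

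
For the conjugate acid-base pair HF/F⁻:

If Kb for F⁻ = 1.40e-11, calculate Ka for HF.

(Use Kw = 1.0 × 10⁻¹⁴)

For a conjugate pair Ka × Kb = Kw, so Ka = Kw/Kb = 1.0 × 10⁻¹⁴ / 1.40e-11 = 7.14e-04.

K_a = 7.14e-04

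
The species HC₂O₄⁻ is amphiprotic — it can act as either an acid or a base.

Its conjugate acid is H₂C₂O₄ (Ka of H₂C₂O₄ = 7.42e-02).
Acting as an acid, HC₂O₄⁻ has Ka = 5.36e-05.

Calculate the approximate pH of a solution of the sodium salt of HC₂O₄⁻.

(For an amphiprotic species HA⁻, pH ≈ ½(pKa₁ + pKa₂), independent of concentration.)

pKa₁ = -log(7.42e-02) = 1.13; pKa₂ = -log(5.36e-05) = 4.27. For an amphiprotic species, pH ≈ ½(pKa₁ + pKa₂) = ½(1.13 + 4.27) = 2.70.

pH = 2.70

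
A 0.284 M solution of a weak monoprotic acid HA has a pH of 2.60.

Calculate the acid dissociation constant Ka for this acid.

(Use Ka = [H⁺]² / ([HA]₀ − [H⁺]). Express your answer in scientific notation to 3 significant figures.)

[H⁺] = 10^(−pH) = 10^(−2.60) = 2.512e-03 M. For HA ⇌ H⁺ + A⁻, Ka = [H⁺][A⁻]/[HA] = [H⁺]² / ([HA]₀ − [H⁺]) = (2.512e-03)² / (0.284 − 2.512e-03) = 2.24e-05.

K_a = 2.24e-05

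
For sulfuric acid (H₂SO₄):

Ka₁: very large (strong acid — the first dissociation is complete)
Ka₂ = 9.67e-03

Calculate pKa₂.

pKa₂ = -log(Ka₂) = -log(9.67e-03) = 2.01.

pK_{a2} = 2.01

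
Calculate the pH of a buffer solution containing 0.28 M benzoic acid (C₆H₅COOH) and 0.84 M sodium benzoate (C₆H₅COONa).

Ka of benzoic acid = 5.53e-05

pKa = -log(5.53e-05) = 4.26. pH = pKa + log([A⁻]/[HA]) = 4.26 + log(0.84/0.28)

pH = 4.73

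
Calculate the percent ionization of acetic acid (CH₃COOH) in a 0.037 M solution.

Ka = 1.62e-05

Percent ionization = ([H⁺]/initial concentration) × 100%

Using Ka equilibrium: x² + Ka×x - Ka×C = 0. Solving: [H⁺] = 7.6615e-04. Percent = (7.6615e-04/0.037) × 100

Percent ionization = 2.07%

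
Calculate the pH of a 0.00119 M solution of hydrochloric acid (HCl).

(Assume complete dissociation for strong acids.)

[H⁺] = 0.00119 M for strong acid. pH = -log[H⁺] = -log(0.00119)

pH = 2.92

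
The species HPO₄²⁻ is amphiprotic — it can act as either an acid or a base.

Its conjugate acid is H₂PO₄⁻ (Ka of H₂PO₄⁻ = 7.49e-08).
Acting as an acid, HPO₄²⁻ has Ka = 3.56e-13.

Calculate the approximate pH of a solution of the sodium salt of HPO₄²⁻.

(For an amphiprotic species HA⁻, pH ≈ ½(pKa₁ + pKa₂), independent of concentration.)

pKa₁ = -log(7.49e-08) = 7.13; pKa₂ = -log(3.56e-13) = 12.45. For an amphiprotic species, pH ≈ ½(pKa₁ + pKa₂) = ½(7.13 + 12.45) = 9.79.

pH = 9.79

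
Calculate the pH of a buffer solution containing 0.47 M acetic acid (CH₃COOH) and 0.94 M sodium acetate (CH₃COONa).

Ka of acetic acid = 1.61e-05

pKa = -log(1.61e-05) = 4.79. pH = pKa + log([A⁻]/[HA]) = 4.79 + log(0.94/0.47)

pH = 5.09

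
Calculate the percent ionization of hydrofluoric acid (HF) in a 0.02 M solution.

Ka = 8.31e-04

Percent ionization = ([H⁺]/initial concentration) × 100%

Using Ka equilibrium: x² + Ka×x - Ka×C = 0. Solving: [H⁺] = 3.6824e-03. Percent = (3.6824e-03/0.02) × 100

Percent ionization = 18.4%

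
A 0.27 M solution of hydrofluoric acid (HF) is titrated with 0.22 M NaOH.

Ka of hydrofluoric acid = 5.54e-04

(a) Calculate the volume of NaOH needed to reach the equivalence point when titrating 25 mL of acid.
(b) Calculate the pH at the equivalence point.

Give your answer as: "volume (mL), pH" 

moles acid = 0.27 × 25/1000 = 0.00675 mol; V_base = moles/0.22 × 1000 = 30.7 mL. At equivalence only the conjugate base is present: [A⁻] = 0.00675/0.056 = 1.2122e-01 M. Kb = Kw/Ka = 1.81e-11; [OH⁻] = √(Kb × [A⁻]) = 1.4792e-06; pOH = 5.83; pH = 14 - pOH = 8.17.

V = 30.7 mL, pH = 8.17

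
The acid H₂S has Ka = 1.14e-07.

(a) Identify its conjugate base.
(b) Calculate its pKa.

(a) The conjugate base is formed by removing one H⁺ from H₂S, giving HS⁻. (b) pKa = -log(Ka) = -log(1.14e-07) = 6.94.

Conjugate base: HS⁻; pK_a = 6.94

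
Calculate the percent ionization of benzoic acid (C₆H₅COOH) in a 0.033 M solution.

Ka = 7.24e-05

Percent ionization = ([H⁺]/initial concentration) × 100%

Using Ka equilibrium: x² + Ka×x - Ka×C = 0. Solving: [H⁺] = 1.5099e-03. Percent = (1.5099e-03/0.033) × 100

Percent ionization = 4.58%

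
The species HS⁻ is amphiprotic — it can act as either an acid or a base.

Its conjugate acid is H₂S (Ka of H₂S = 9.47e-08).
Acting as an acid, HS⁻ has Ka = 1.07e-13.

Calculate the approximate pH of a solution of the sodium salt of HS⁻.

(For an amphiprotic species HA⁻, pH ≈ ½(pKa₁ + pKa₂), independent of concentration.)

pKa₁ = -log(9.47e-08) = 7.02; pKa₂ = -log(1.07e-13) = 12.97. For an amphiprotic species, pH ≈ ½(pKa₁ + pKa₂) = ½(7.02 + 12.97) = 10.00.

pH = 10.00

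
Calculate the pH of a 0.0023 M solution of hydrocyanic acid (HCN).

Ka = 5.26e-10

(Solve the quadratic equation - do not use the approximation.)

x² + Ka×x - Ka×C = 0. Using quadratic formula: [H⁺] = 1.0996e-06

pH = 5.96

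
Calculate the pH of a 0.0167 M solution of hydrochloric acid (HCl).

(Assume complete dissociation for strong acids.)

[H⁺] = 0.0167 M for strong acid. pH = -log[H⁺] = -log(0.0167)

pH = 1.78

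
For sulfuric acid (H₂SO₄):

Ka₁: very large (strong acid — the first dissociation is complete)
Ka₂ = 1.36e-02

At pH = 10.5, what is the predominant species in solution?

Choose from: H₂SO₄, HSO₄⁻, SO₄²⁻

The first dissociation is complete, so H₂SO₄ itself is never the predominant species in water; pKa₂ = -log(1.36e-02) = 1.87. For a polyprotic acid the predominant species crosses at each pKa: below pKa_n the protonated form dominates, above it the deprotonated form does. At pH = 10.5, the predominant species is SO₄²⁻.

SO₄²⁻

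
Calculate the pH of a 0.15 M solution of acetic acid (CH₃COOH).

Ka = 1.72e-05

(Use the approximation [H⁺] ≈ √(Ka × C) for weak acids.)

[H⁺] = √(Ka × C) = √(1.72e-05 × 0.15) = 1.6062e-03. pH = -log(1.6062e-03)

pH = 2.79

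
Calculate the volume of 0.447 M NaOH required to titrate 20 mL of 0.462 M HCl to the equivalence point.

At equivalence: moles acid = moles base. moles HCl = 0.462 × 20/1000 = 0.00924 mol. V_base = moles / 0.447 × 1000 = 20.7 mL.

V_{base} = 20.7 mL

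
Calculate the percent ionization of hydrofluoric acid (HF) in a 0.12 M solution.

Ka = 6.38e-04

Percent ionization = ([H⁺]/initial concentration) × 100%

Using Ka equilibrium: x² + Ka×x - Ka×C = 0. Solving: [H⁺] = 8.4367e-03. Percent = (8.4367e-03/0.12) × 100

Percent ionization = 7.03%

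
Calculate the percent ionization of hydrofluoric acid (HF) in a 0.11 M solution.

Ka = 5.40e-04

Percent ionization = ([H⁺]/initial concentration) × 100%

Using Ka equilibrium: x² + Ka×x - Ka×C = 0. Solving: [H⁺] = 7.4419e-03. Percent = (7.4419e-03/0.11) × 100

Percent ionization = 6.77%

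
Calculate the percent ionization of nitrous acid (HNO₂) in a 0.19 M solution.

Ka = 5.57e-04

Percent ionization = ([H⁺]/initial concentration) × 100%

Using Ka equilibrium: x² + Ka×x - Ka×C = 0. Solving: [H⁺] = 1.0013e-02. Percent = (1.0013e-02/0.19) × 100

Percent ionization = 5.27%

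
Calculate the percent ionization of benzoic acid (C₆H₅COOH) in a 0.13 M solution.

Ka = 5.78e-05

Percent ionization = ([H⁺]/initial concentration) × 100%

Using Ka equilibrium: x² + Ka×x - Ka×C = 0. Solving: [H⁺] = 2.7124e-03. Percent = (2.7124e-03/0.13) × 100

Percent ionization = 2.09%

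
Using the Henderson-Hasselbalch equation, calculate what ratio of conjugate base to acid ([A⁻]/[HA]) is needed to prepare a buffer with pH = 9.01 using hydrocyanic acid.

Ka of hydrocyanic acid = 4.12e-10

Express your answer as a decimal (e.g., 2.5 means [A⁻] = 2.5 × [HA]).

pKa = -log(4.12e-10) = 9.3851. pH = pKa + log([A⁻]/[HA]), so log([A⁻]/[HA]) = pH − pKa = 9.01 − 9.3851 = -0.3751. [A⁻]/[HA] = 10^(-0.3751) = 0.422

[A⁻]/[HA] = 0.422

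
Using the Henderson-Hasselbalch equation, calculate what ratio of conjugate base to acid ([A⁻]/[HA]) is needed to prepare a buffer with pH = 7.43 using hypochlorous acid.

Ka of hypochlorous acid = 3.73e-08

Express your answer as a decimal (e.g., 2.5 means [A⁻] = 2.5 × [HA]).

pKa = -log(3.73e-08) = 7.4283. pH = pKa + log([A⁻]/[HA]), so log([A⁻]/[HA]) = pH − pKa = 7.43 − 7.4283 = 0.0017. [A⁻]/[HA] = 10^(0.0017) = 1.00

[A⁻]/[HA] = 1.00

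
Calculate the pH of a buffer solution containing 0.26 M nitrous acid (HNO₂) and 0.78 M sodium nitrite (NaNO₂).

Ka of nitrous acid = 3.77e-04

pKa = -log(3.77e-04) = 3.42. pH = pKa + log([A⁻]/[HA]) = 3.42 + log(0.78/0.26)

pH = 3.90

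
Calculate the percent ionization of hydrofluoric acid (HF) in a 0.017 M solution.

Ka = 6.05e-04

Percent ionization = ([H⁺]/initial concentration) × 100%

Using Ka equilibrium: x² + Ka×x - Ka×C = 0. Solving: [H⁺] = 2.9188e-03. Percent = (2.9188e-03/0.017) × 100

Percent ionization = 17.2%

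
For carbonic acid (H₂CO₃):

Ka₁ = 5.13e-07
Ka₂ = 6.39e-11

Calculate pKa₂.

pKa₂ = -log(Ka₂) = -log(6.39e-11) = 10.19.

pK_{a2} = 10.19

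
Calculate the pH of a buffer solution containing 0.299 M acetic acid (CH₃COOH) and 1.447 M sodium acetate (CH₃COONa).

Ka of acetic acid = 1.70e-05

pKa = -log(1.70e-05) = 4.77. pH = pKa + log([A⁻]/[HA]) = 4.77 + log(1.447/0.299)

pH = 5.45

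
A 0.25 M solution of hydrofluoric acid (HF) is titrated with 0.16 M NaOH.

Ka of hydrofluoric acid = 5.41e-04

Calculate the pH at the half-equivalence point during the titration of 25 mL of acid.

At half-equivalence [HA] = [A⁻], so Henderson-Hasselbalch gives pH = pKa = -log(5.41e-04) = 3.27.

pH = pKa = 3.27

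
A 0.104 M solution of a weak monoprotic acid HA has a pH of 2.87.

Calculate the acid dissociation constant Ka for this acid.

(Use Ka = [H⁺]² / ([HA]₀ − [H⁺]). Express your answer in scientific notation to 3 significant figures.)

[H⁺] = 10^(−pH) = 10^(−2.87) = 1.349e-03 M. For HA ⇌ H⁺ + A⁻, Ka = [H⁺][A⁻]/[HA] = [H⁺]² / ([HA]₀ − [H⁺]) = (1.349e-03)² / (0.104 − 1.349e-03) = 1.77e-05.

K_a = 1.77e-05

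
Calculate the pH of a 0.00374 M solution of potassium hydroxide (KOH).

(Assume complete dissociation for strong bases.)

[OH⁻] = 0.00374 M for strong base. pOH = -log[OH⁻] = 2.43, pH = 14 - pOH

pH = 11.57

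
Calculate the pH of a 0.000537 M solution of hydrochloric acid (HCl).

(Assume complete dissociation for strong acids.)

[H⁺] = 0.000537 M for strong acid. pH = -log[H⁺] = -log(0.000537)

pH = 3.27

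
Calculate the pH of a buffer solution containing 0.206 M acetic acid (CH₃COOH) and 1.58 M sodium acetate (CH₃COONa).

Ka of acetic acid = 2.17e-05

pKa = -log(2.17e-05) = 4.66. pH = pKa + log([A⁻]/[HA]) = 4.66 + log(1.58/0.206)

pH = 5.55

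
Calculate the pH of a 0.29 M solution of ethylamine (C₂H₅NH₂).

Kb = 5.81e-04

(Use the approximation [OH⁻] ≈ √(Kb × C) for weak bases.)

[OH⁻] = √(Kb × C) = √(5.81e-04 × 0.29) = 1.2980e-02. pOH = 1.89, pH = 14 - pOH

pH = 12.11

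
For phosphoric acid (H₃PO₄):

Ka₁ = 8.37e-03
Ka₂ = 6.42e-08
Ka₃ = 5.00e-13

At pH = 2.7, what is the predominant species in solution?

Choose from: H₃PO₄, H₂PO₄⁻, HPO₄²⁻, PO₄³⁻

pKa₁ = 2.08, pKa₂ = 7.19, pKa₃ = 12.30. For a polyprotic acid the predominant species crosses at each pKa: below pKa_n the protonated form dominates, above it the deprotonated form does. At pH = 2.7, the predominant species is H₂PO₄⁻.

H₂PO₄⁻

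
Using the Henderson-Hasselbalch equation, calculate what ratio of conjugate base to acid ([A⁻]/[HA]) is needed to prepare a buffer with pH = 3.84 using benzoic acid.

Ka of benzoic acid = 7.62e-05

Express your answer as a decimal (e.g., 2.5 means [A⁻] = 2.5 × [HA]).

pKa = -log(7.62e-05) = 4.1180. pH = pKa + log([A⁻]/[HA]), so log([A⁻]/[HA]) = pH − pKa = 3.84 − 4.1180 = -0.2780. [A⁻]/[HA] = 10^(-0.2780) = 0.527

[A⁻]/[HA] = 0.527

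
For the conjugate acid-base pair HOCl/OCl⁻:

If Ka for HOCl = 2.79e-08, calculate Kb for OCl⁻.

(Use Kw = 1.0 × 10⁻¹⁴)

For a conjugate pair Ka × Kb = Kw, so Kb = Kw/Ka = 1.0 × 10⁻¹⁴ / 2.79e-08 = 3.58e-07.

K_b = 3.58e-07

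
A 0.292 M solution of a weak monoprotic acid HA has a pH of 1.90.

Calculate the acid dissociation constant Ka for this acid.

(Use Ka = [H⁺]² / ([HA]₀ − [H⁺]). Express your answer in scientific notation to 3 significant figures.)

[H⁺] = 10^(−pH) = 10^(−1.90) = 1.259e-02 M. For HA ⇌ H⁺ + A⁻, Ka = [H⁺][A⁻]/[HA] = [H⁺]² / ([HA]₀ − [H⁺]) = (1.259e-02)² / (0.292 − 1.259e-02) = 5.67e-04.

K_a = 5.67e-04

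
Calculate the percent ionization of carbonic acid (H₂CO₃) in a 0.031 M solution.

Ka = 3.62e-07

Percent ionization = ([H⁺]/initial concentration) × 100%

Using Ka equilibrium: x² + Ka×x - Ka×C = 0. Solving: [H⁺] = 1.0575e-04. Percent = (1.0575e-04/0.031) × 100

Percent ionization = 0.341%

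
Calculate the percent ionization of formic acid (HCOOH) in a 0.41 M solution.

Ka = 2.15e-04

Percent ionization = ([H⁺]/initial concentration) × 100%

Using Ka equilibrium: x² + Ka×x - Ka×C = 0. Solving: [H⁺] = 9.2819e-03. Percent = (9.2819e-03/0.41) × 100

Percent ionization = 2.26%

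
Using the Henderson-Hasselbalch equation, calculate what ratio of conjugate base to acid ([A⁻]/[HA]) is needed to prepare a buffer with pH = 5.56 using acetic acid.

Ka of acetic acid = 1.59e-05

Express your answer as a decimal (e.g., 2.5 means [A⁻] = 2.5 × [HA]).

pKa = -log(1.59e-05) = 4.7986. pH = pKa + log([A⁻]/[HA]), so log([A⁻]/[HA]) = pH − pKa = 5.56 − 4.7986 = 0.7614. [A⁻]/[HA] = 10^(0.7614) = 5.77

[A⁻]/[HA] = 5.77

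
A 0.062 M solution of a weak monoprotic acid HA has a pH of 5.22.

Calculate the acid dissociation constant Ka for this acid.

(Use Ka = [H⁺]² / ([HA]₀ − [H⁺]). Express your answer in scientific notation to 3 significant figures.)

[H⁺] = 10^(−pH) = 10^(−5.22) = 6.026e-06 M. For HA ⇌ H⁺ + A⁻, Ka = [H⁺][A⁻]/[HA] = [H⁺]² / ([HA]₀ − [H⁺]) = (6.026e-06)² / (0.062 − 6.026e-06) = 5.86e-10.

K_a = 5.86e-10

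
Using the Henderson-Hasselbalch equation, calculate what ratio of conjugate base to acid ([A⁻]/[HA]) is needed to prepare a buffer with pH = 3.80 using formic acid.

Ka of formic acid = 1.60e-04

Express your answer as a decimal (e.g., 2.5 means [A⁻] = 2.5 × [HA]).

pKa = -log(1.60e-04) = 3.7959. pH = pKa + log([A⁻]/[HA]), so log([A⁻]/[HA]) = pH − pKa = 3.80 − 3.7959 = 0.0041. [A⁻]/[HA] = 10^(0.0041) = 1.01

[A⁻]/[HA] = 1.01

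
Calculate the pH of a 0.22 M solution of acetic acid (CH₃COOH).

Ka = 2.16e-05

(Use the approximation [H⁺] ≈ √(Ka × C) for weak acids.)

[H⁺] = √(Ka × C) = √(2.16e-05 × 0.22) = 2.1799e-03. pH = -log(2.1799e-03)

pH = 2.66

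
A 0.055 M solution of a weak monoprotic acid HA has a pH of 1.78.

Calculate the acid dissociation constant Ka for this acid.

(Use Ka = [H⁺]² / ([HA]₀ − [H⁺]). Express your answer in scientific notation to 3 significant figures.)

[H⁺] = 10^(−pH) = 10^(−1.78) = 1.660e-02 M. For HA ⇌ H⁺ + A⁻, Ka = [H⁺][A⁻]/[HA] = [H⁺]² / ([HA]₀ − [H⁺]) = (1.660e-02)² / (0.055 − 1.660e-02) = 7.17e-03.

K_a = 7.17e-03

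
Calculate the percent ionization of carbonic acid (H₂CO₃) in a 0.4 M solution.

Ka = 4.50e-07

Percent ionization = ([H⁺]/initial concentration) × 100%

Using Ka equilibrium: x² + Ka×x - Ka×C = 0. Solving: [H⁺] = 4.2404e-04. Percent = (4.2404e-04/0.4) × 100

Percent ionization = 0.106%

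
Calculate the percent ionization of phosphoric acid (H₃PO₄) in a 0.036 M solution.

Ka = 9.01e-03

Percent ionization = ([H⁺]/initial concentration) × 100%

Using Ka equilibrium: x² + Ka×x - Ka×C = 0. Solving: [H⁺] = 1.4060e-02. Percent = (1.4060e-02/0.036) × 100

Percent ionization = 39.1%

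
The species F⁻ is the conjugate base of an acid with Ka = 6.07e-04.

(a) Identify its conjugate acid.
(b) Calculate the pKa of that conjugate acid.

(a) The conjugate acid is formed by adding one H⁺ to F⁻, giving HF. (b) pKa = -log(Ka) = -log(6.07e-04) = 3.22.

Conjugate acid: HF; pK_a = 3.22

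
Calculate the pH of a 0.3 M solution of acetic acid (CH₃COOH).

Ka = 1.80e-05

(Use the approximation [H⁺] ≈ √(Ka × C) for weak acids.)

[H⁺] = √(Ka × C) = √(1.80e-05 × 0.3) = 2.3238e-03. pH = -log(2.3238e-03)

pH = 2.63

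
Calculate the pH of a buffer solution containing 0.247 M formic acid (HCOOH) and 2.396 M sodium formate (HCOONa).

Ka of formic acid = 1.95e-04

pKa = -log(1.95e-04) = 3.71. pH = pKa + log([A⁻]/[HA]) = 3.71 + log(2.396/0.247)

pH = 4.70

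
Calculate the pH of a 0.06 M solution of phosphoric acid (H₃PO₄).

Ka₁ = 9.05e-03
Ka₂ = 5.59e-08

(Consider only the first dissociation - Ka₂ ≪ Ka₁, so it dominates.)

First dissociation dominates. From Ka₁ = [H⁺][HA⁻]/[H₂A], x² + Ka₁·x − Ka₁·C = 0 with C = 0.06 M and Ka₁ = 9.05e-03. Solving: [H⁺] = (−Ka₁ + √(Ka₁² + 4·Ka₁·C)) / 2 = 1.9213e-02 M. pH = -log(1.9213e-02) = 1.72.

pH = 1.72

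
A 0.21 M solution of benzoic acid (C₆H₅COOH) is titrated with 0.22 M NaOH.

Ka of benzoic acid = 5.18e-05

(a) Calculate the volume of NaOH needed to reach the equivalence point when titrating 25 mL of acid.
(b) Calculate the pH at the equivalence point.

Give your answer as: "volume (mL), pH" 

moles acid = 0.21 × 25/1000 = 0.00525 mol; V_base = moles/0.22 × 1000 = 23.9 mL. At equivalence only the conjugate base is present: [A⁻] = 0.00525/0.049 = 1.0744e-01 M. Kb = Kw/Ka = 1.93e-10; [OH⁻] = √(Kb × [A⁻]) = 4.5543e-06; pOH = 5.34; pH = 14 - pOH = 8.66.

V = 23.9 mL, pH = 8.66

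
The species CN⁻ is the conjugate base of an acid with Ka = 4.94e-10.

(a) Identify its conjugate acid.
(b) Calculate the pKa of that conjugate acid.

(a) The conjugate acid is formed by adding one H⁺ to CN⁻, giving HCN. (b) pKa = -log(Ka) = -log(4.94e-10) = 9.31.

Conjugate acid: HCN; pK_a = 9.31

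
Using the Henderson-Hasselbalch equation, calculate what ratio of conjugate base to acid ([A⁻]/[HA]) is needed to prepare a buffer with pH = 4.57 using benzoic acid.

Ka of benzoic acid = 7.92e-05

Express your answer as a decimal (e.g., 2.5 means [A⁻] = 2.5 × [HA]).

pKa = -log(7.92e-05) = 4.1013. pH = pKa + log([A⁻]/[HA]), so log([A⁻]/[HA]) = pH − pKa = 4.57 − 4.1013 = 0.4687. [A⁻]/[HA] = 10^(0.4687) = 2.94

[A⁻]/[HA] = 2.94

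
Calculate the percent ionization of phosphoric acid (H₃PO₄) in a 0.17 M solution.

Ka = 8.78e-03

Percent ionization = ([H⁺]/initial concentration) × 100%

Using Ka equilibrium: x² + Ka×x - Ka×C = 0. Solving: [H⁺] = 3.4493e-02. Percent = (3.4493e-02/0.17) × 100

Percent ionization = 20.3%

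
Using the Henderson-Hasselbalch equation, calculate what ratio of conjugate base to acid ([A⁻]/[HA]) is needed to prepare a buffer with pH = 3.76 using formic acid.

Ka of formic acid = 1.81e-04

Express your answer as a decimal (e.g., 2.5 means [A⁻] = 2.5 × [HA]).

pKa = -log(1.81e-04) = 3.7423. pH = pKa + log([A⁻]/[HA]), so log([A⁻]/[HA]) = pH − pKa = 3.76 − 3.7423 = 0.0177. [A⁻]/[HA] = 10^(0.0177) = 1.04

[A⁻]/[HA] = 1.04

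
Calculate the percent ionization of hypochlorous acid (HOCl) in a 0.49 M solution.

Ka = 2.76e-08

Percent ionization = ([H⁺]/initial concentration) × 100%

Using Ka equilibrium: x² + Ka×x - Ka×C = 0. Solving: [H⁺] = 1.1628e-04. Percent = (1.1628e-04/0.49) × 100

Percent ionization = 0.0237%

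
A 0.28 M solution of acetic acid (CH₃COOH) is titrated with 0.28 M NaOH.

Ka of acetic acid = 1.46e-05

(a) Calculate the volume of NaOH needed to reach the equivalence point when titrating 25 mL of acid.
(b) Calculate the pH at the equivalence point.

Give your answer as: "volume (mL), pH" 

moles acid = 0.28 × 25/1000 = 0.007 mol; V_base = moles/0.28 × 1000 = 25.0 mL. At equivalence only the conjugate base is present: [A⁻] = 0.007/0.050 = 1.4000e-01 M. Kb = Kw/Ka = 6.85e-10; [OH⁻] = √(Kb × [A⁻]) = 9.7924e-06; pOH = 5.01; pH = 14 - pOH = 8.99.

V = 25.0 mL, pH = 8.99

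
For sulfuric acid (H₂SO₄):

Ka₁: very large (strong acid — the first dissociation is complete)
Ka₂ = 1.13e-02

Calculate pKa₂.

pKa₂ = -log(Ka₂) = -log(1.13e-02) = 1.95.

pK_{a2} = 1.95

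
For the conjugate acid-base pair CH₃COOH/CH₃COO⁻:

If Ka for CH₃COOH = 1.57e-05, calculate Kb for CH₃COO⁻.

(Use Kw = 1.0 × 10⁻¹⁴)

For a conjugate pair Ka × Kb = Kw, so Kb = Kw/Ka = 1.0 × 10⁻¹⁴ / 1.57e-05 = 6.37e-10.

K_b = 6.37e-10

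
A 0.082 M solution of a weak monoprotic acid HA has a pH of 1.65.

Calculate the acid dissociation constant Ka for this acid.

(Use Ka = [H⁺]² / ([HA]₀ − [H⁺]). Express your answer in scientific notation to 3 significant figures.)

[H⁺] = 10^(−pH) = 10^(−1.65) = 2.239e-02 M. For HA ⇌ H⁺ + A⁻, Ka = [H⁺][A⁻]/[HA] = [H⁺]² / ([HA]₀ − [H⁺]) = (2.239e-02)² / (0.082 − 2.239e-02) = 8.41e-03.

K_a = 8.41e-03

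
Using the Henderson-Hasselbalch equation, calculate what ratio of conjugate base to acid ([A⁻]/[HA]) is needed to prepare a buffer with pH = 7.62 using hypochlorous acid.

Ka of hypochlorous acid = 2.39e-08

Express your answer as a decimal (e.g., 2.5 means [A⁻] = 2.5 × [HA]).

pKa = -log(2.39e-08) = 7.6216. pH = pKa + log([A⁻]/[HA]), so log([A⁻]/[HA]) = pH − pKa = 7.62 − 7.6216 = -0.0016. [A⁻]/[HA] = 10^(-0.0016) = 0.996

[A⁻]/[HA] = 0.996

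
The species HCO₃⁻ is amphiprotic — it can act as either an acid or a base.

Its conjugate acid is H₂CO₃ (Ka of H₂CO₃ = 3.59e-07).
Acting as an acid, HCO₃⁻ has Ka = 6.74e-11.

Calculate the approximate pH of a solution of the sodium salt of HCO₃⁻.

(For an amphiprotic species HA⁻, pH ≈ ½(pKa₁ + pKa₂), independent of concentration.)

pKa₁ = -log(3.59e-07) = 6.44; pKa₂ = -log(6.74e-11) = 10.17. For an amphiprotic species, pH ≈ ½(pKa₁ + pKa₂) = ½(6.44 + 10.17) = 8.31.

pH = 8.31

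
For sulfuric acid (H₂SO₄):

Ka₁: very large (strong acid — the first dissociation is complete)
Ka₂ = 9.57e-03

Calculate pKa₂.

pKa₂ = -log(Ka₂) = -log(9.57e-03) = 2.02.

pK_{a2} = 2.02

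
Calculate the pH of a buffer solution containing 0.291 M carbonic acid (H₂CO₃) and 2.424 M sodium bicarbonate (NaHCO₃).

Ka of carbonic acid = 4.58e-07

pKa = -log(4.58e-07) = 6.34. pH = pKa + log([A⁻]/[HA]) = 6.34 + log(2.424/0.291)

pH = 7.26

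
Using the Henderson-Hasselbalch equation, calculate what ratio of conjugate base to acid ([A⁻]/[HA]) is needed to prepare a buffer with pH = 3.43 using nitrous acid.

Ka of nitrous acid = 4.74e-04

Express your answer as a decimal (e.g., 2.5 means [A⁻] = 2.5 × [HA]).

pKa = -log(4.74e-04) = 3.3242. pH = pKa + log([A⁻]/[HA]), so log([A⁻]/[HA]) = pH − pKa = 3.43 − 3.3242 = 0.1058. [A⁻]/[HA] = 10^(0.1058) = 1.28

[A⁻]/[HA] = 1.28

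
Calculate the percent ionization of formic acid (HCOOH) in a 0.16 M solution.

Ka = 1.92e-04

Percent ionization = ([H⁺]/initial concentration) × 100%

Using Ka equilibrium: x² + Ka×x - Ka×C = 0. Solving: [H⁺] = 5.4474e-03. Percent = (5.4474e-03/0.16) × 100

Percent ionization = 3.4%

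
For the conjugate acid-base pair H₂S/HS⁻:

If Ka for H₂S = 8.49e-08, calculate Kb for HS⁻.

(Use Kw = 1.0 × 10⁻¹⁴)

For a conjugate pair Ka × Kb = Kw, so Kb = Kw/Ka = 1.0 × 10⁻¹⁴ / 8.49e-08 = 1.18e-07.

K_b = 1.18e-07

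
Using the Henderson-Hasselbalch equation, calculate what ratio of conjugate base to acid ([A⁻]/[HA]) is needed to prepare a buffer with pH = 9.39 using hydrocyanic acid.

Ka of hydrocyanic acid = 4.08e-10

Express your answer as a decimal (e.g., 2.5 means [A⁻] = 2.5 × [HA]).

pKa = -log(4.08e-10) = 9.3893. pH = pKa + log([A⁻]/[HA]), so log([A⁻]/[HA]) = pH − pKa = 9.39 − 9.3893 = 0.0007. [A⁻]/[HA] = 10^(0.0007) = 1.00

[A⁻]/[HA] = 1.00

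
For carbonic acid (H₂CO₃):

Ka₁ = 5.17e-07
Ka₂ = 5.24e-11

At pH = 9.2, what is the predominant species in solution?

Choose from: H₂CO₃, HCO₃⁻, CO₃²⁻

pKa₁ = 6.29, pKa₂ = 10.28. For a polyprotic acid the predominant species crosses at each pKa: below pKa_n the protonated form dominates, above it the deprotonated form does. At pH = 9.2, the predominant species is HCO₃⁻.

HCO₃⁻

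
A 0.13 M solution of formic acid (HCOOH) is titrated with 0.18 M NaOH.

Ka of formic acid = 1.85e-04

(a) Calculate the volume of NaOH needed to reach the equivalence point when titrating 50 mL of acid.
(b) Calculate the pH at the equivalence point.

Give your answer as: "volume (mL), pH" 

moles acid = 0.13 × 50/1000 = 0.0065 mol; V_base = moles/0.18 × 1000 = 36.1 mL. At equivalence only the conjugate base is present: [A⁻] = 0.0065/0.086 = 7.5484e-02 M. Kb = Kw/Ka = 5.41e-11; [OH⁻] = √(Kb × [A⁻]) = 2.0200e-06; pOH = 5.69; pH = 14 - pOH = 8.31.

V = 36.1 mL, pH = 8.31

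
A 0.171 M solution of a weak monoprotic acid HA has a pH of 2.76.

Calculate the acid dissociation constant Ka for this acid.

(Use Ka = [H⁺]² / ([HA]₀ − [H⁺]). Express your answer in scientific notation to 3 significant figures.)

[H⁺] = 10^(−pH) = 10^(−2.76) = 1.738e-03 M. For HA ⇌ H⁺ + A⁻, Ka = [H⁺][A⁻]/[HA] = [H⁺]² / ([HA]₀ − [H⁺]) = (1.738e-03)² / (0.171 − 1.738e-03) = 1.78e-05.

K_a = 1.78e-05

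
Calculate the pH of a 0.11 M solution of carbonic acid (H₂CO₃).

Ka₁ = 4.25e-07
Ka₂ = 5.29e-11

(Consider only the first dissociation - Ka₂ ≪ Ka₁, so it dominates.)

First dissociation dominates. From Ka₁ = [H⁺][HA⁻]/[H₂A], x² + Ka₁·x − Ka₁·C = 0 with C = 0.11 M and Ka₁ = 4.25e-07. Solving: [H⁺] = (−Ka₁ + √(Ka₁² + 4·Ka₁·C)) / 2 = 2.1601e-04 M. pH = -log(2.1601e-04) = 3.67.

pH = 3.67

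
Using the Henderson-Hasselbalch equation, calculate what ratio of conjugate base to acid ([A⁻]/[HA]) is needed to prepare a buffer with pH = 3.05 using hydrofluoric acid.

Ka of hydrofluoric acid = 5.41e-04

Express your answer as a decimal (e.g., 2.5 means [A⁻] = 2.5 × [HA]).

pKa = -log(5.41e-04) = 3.2668. pH = pKa + log([A⁻]/[HA]), so log([A⁻]/[HA]) = pH − pKa = 3.05 − 3.2668 = -0.2168. [A⁻]/[HA] = 10^(-0.2168) = 0.607

[A⁻]/[HA] = 0.607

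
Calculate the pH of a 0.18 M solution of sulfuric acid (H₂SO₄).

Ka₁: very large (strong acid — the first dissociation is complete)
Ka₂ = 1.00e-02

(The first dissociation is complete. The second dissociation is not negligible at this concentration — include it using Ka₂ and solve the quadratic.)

First dissociation is complete: [H⁺]₀ = [HSO₄⁻]₀ = C = 0.18 M. Second dissociation HSO₄⁻ ⇌ H⁺ + SO₄²⁻: let x = [SO₄²⁻]. Ka₂ = (C + x)·x / (C − x) = 1.00e-02 → x² + (C + Ka₂)·x − Ka₂·C = 0 → x² + 0.19000·x − 1.800e-03 = 0. x = (−0.19000 + √(0.19000² + 4 × 1.800e-03)) / 2 = 9.0433e-03 M. [H⁺] = C + x = 0.18 + 9.0433e-03 = 1.8904e-01 M. pH = -log(1.8904e-01) = 0.72.

pH = 0.72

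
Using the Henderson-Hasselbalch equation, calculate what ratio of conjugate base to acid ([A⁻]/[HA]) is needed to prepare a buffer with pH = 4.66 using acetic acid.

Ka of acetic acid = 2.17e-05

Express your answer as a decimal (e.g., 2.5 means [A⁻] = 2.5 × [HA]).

pKa = -log(2.17e-05) = 4.6635. pH = pKa + log([A⁻]/[HA]), so log([A⁻]/[HA]) = pH − pKa = 4.66 − 4.6635 = -0.0035. [A⁻]/[HA] = 10^(-0.0035) = 0.992

[A⁻]/[HA] = 0.992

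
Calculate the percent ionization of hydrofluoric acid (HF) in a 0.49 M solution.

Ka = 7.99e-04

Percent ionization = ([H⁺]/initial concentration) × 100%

Using Ka equilibrium: x² + Ka×x - Ka×C = 0. Solving: [H⁺] = 1.9391e-02. Percent = (1.9391e-02/0.49) × 100

Percent ionization = 3.96%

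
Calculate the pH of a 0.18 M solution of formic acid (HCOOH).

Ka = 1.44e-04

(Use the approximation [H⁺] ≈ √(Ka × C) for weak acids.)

[H⁺] = √(Ka × C) = √(1.44e-04 × 0.18) = 5.0912e-03. pH = -log(5.0912e-03)

pH = 2.29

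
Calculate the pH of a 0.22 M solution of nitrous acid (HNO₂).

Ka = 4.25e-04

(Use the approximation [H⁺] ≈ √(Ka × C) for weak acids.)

[H⁺] = √(Ka × C) = √(4.25e-04 × 0.22) = 9.6695e-03. pH = -log(9.6695e-03)

pH = 2.01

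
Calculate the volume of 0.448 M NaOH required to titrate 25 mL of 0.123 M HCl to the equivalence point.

At equivalence: moles acid = moles base. moles HCl = 0.123 × 25/1000 = 0.003075 mol. V_base = moles / 0.448 × 1000 = 6.9 mL.

V_{base} = 6.9 mL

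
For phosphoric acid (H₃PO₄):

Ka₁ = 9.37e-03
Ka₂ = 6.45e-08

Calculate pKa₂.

pKa₂ = -log(Ka₂) = -log(6.45e-08) = 7.19.

pK_{a2} = 7.19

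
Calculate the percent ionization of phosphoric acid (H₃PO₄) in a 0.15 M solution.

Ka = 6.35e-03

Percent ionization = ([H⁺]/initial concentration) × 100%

Using Ka equilibrium: x² + Ka×x - Ka×C = 0. Solving: [H⁺] = 2.7850e-02. Percent = (2.7850e-02/0.15) × 100

Percent ionization = 18.6%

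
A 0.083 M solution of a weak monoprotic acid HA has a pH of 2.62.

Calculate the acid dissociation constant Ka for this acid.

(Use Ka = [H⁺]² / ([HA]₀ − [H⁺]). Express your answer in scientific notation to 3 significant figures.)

[H⁺] = 10^(−pH) = 10^(−2.62) = 2.399e-03 M. For HA ⇌ H⁺ + A⁻, Ka = [H⁺][A⁻]/[HA] = [H⁺]² / ([HA]₀ − [H⁺]) = (2.399e-03)² / (0.083 − 2.399e-03) = 7.14e-05.

K_a = 7.14e-05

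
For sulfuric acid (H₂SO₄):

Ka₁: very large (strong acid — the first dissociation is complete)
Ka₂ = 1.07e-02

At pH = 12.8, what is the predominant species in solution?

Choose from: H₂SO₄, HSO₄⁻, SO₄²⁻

The first dissociation is complete, so H₂SO₄ itself is never the predominant species in water; pKa₂ = -log(1.07e-02) = 1.97. For a polyprotic acid the predominant species crosses at each pKa: below pKa_n the protonated form dominates, above it the deprotonated form does. At pH = 12.8, the predominant species is SO₄²⁻.

SO₄²⁻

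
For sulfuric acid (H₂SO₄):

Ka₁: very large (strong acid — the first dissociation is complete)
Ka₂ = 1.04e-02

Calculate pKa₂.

pKa₂ = -log(Ka₂) = -log(1.04e-02) = 1.98.

pK_{a2} = 1.98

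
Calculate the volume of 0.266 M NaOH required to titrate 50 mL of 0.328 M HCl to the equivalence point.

At equivalence: moles acid = moles base. moles HCl = 0.328 × 50/1000 = 0.0164 mol. V_base = moles / 0.266 × 1000 = 61.7 mL.

V_{base} = 61.7 mL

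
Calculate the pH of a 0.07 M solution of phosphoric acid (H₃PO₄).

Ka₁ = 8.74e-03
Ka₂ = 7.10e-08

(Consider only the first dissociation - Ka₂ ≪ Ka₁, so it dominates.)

First dissociation dominates. From Ka₁ = [H⁺][HA⁻]/[H₂A], x² + Ka₁·x − Ka₁·C = 0 with C = 0.07 M and Ka₁ = 8.74e-03. Solving: [H⁺] = (−Ka₁ + √(Ka₁² + 4·Ka₁·C)) / 2 = 2.0748e-02 M. pH = -log(2.0748e-02) = 1.68.

pH = 1.68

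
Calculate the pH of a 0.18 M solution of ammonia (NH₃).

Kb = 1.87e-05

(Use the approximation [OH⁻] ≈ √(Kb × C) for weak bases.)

[OH⁻] = √(Kb × C) = √(1.87e-05 × 0.18) = 1.8347e-03. pOH = 2.74, pH = 14 - pOH

pH = 11.26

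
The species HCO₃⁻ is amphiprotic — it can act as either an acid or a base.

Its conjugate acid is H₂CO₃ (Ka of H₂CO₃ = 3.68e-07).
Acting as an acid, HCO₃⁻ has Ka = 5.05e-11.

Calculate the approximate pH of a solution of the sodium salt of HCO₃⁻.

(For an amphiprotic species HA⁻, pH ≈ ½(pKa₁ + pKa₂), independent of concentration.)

pKa₁ = -log(3.68e-07) = 6.43; pKa₂ = -log(5.05e-11) = 10.30. For an amphiprotic species, pH ≈ ½(pKa₁ + pKa₂) = ½(6.43 + 10.30) = 8.37.

pH = 8.37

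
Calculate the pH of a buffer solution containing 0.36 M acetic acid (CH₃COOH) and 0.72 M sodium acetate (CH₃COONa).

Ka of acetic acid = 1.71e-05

pKa = -log(1.71e-05) = 4.77. pH = pKa + log([A⁻]/[HA]) = 4.77 + log(0.72/0.36)

pH = 5.07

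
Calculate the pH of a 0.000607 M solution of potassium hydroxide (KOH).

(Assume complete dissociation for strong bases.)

[OH⁻] = 0.000607 M for strong base. pOH = -log[OH⁻] = 3.22, pH = 14 - pOH

pH = 10.78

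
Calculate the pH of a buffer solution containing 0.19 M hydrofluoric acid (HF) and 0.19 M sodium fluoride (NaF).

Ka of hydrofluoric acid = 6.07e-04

pKa = -log(6.07e-04) = 3.22. pH = pKa + log([A⁻]/[HA]) = 3.22 + log(0.19/0.19)

pH = 3.22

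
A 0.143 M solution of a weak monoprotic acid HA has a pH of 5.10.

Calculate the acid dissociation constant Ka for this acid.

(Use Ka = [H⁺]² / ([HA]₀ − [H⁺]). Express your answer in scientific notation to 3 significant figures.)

[H⁺] = 10^(−pH) = 10^(−5.10) = 7.943e-06 M. For HA ⇌ H⁺ + A⁻, Ka = [H⁺][A⁻]/[HA] = [H⁺]² / ([HA]₀ − [H⁺]) = (7.943e-06)² / (0.143 − 7.943e-06) = 4.41e-10.

K_a = 4.41e-10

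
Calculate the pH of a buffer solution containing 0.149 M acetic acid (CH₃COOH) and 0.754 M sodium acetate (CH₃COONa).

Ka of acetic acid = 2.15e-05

pKa = -log(2.15e-05) = 4.67. pH = pKa + log([A⁻]/[HA]) = 4.67 + log(0.754/0.149)

pH = 5.37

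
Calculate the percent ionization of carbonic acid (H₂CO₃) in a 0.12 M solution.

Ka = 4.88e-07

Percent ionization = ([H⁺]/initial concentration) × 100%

Using Ka equilibrium: x² + Ka×x - Ka×C = 0. Solving: [H⁺] = 2.4175e-04. Percent = (2.4175e-04/0.12) × 100

Percent ionization = 0.201%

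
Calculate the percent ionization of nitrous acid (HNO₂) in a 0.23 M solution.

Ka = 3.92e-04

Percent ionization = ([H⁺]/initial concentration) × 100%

Using Ka equilibrium: x² + Ka×x - Ka×C = 0. Solving: [H⁺] = 9.3013e-03. Percent = (9.3013e-03/0.23) × 100

Percent ionization = 4.04%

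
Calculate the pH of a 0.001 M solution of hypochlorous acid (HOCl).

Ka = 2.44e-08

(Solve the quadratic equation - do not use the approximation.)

x² + Ka×x - Ka×C = 0. Using quadratic formula: [H⁺] = 4.9275e-06

pH = 5.31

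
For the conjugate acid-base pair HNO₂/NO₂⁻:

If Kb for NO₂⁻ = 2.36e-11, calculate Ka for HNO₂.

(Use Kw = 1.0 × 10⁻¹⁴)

For a conjugate pair Ka × Kb = Kw, so Ka = Kw/Kb = 1.0 × 10⁻¹⁴ / 2.36e-11 = 4.24e-04.

K_a = 4.24e-04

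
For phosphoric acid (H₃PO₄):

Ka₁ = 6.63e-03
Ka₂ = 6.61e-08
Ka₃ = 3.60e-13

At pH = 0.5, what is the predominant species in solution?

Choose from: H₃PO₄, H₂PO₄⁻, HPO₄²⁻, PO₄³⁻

pKa₁ = 2.18, pKa₂ = 7.18, pKa₃ = 12.44. For a polyprotic acid the predominant species crosses at each pKa: below pKa_n the protonated form dominates, above it the deprotonated form does. At pH = 0.5, the predominant species is H₃PO₄.

H₃PO₄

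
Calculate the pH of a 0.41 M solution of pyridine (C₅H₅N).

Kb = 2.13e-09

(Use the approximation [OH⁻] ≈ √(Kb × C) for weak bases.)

[OH⁻] = √(Kb × C) = √(2.13e-09 × 0.41) = 2.9552e-05. pOH = 4.53, pH = 14 - pOH

pH = 9.47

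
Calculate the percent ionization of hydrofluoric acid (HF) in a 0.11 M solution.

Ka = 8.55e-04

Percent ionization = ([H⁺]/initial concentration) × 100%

Using Ka equilibrium: x² + Ka×x - Ka×C = 0. Solving: [H⁺] = 9.2799e-03. Percent = (9.2799e-03/0.11) × 100

Percent ionization = 8.44%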